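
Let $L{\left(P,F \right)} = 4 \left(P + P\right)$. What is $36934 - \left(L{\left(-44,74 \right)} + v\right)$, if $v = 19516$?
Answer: $17770$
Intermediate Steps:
$L{\left(P,F \right)} = 8 P$ ($L{\left(P,F \right)} = 4 \cdot 2 P = 8 P$)
$36934 - \left(L{\left(-44,74 \right)} + v\right) = 36934 - \left(8 \left(-44\right) + 19516\right) = 36934 - \left(-352 + 19516\right) = 36934 - 19164 = 17770$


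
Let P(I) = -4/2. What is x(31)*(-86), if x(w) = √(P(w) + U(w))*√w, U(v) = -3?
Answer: -86*I*√155 ≈ -1070.7*I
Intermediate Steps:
P(I) = -2 (P(I) = -4*½ = -2)
x(w) = I*√5*√w (x(w) = √(-2 - 3)*√w = √(-5)*√w = (I*√5)*√w = I*√5*√w)
x(31)*(-86) = (I*√5*√31)*(-86) = (I*√155)*(-86) = -86*I*√155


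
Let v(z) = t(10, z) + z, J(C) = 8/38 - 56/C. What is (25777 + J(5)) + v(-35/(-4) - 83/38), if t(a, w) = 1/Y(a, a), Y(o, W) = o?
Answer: 9793617/380 ≈ 25773.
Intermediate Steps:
J(C) = 4/19 - 56/C (J(C) = 8*(1/38) - 56/C = 4/19 - 56/C)
t(a, w) = 1/a
v(z) = 1/10 + z
(25777 + J(5)) + v(-35/(-4) - 83/38) = (25777 + (4/19 - 56/5)) + (1/10 + (-35/(-4) - 83/38)) = (25777 + (4/19 - 56*1/5)) + (1/10 + (-35*(-1/4) - 83*1/38)) = (25777 + (4/19 - 56/5)) + (1/10 + (35/4 - 83/38)) = (25777 - 1044/95) + (1/10 + 499/76) = 2447771/95 + 2533/380 = 9793617/380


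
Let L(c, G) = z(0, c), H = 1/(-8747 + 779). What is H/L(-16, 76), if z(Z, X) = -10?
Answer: 1/79680 ≈ 1.2550e-5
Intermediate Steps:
H = -1/7968 (H = 1/(-7968) = -1/7968 ≈ -0.00012550)
L(c, G) = -10
H/L(-16, 76) = -1/7968/(-10) = -1/7968*(-⅒) = 1/79680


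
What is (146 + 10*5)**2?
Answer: 38416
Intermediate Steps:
(146 + 10*5)**2 = (146 + 50)**2 = 196**2 = 38416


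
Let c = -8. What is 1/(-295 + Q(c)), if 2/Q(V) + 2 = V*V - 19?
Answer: -43/12683 ≈ -0.0033904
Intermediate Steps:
Q(V) = 2/(-21 + V²) (Q(V) = 2/(-2 + (V*V - 19)) = 2/(-2 + (V² - 19)) = 2/(-2 + (-19 + V²)) = 2/(-21 + V²))
1/(-295 + Q(c)) = 1/(-295 + 2/(-21 + (-8)²)) = 1/(-295 + 2/(-21 + 64)) = 1/(-295 + 2/43) = 1/(-12683/43) = -43/12683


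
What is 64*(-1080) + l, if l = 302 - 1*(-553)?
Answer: -68265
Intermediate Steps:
l = 855 (l = 302 + 553 = 855)
64*(-1080) + l = 64*(-1080) + 855 = -69120 + 855 = -68265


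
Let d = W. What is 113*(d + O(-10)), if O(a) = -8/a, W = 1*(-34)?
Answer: -18758/5 ≈ -3751.6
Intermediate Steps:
W = -34
d = -34
113*(d + O(-10)) = 113*(-34 - 8/(-10)) = 113*(-34 - 8*(-1/10)) = 113*(-34 + 4/5) = 113*(-166/5) = -18758/5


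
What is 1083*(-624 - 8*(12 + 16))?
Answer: -918384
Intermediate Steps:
1083*(-624 - 8*(12 + 16)) = 1083*(-624 - 8*28) = 1083*(-624 - 224) = 1083*(-848) = -918384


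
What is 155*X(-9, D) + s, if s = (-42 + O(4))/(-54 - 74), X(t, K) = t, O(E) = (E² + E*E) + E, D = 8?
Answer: -89277/64 ≈ -1395.0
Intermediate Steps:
O(E) = E + 2*E² (O(E) = (E² + E²) + E = 2*E² + E = E + 2*E²)
s = 3/64 (s = (-42 + 4*(1 + 2*4))/(-54 - 74) = (-42 + 4*(1 + 8))/(-128) = (-42 + 4*9)*(-1/128) = (-42 + 36)*(-1/128) = -6*(-1/128) = 3/64 ≈ 0.046875)
155*X(-9, D) + s = 155*(-9) + 3/64 = -1395 + 3/64 = -89277/64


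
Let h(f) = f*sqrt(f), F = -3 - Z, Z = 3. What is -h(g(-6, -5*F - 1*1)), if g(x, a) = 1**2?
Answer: -1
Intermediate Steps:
F = -6 (F = -3 - 1*3 = -3 - 3 = -6)
g(x, a) = 1
h(f) = f**(3/2)
-h(g(-6, -5*F - 1*1)) = -1**(3/2) = -1*1 = -1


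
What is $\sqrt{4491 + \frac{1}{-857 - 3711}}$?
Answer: $\frac{\sqrt{23428000954}}{2284} \approx 67.015$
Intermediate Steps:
$\sqrt{4491 + \frac{1}{-857 - 3711}} = \sqrt{4491 + \frac{1}{-4568}} = \sqrt{4491 - \frac{1}{4568}} = \sqrt{\frac{20514887}{4568}} = \frac{\sqrt{23428000954}}{2284}$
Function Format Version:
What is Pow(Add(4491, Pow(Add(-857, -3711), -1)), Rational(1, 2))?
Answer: Mul(Rational(1, 2284), Pow(23428000954, Rational(1, 2))) ≈ 67.015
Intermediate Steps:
Pow(Add(4491, Pow(Add(-857, -3711), -1)), Rational(1, 2)) = Pow(Add(4491, Pow(-4568, -1)), Rational(1, 2)) = Pow(Add(4491, Rational(-1, 4568)), Rational(1, 2)) = Pow(Rational(20514887, 4568), Rational(1, 2)) = Mul(Rational(1, 2284), Pow(23428000954, Rational(1, 2)))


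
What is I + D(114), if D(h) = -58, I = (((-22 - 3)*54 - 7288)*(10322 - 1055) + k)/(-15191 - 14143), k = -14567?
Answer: 78361541/29334 ≈ 2671.4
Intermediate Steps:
I = 80062913/29334 (I = (((-22 - 3)*54 - 7288)*(10322 - 1055) - 14567)/(-15191 - 14143) = ((-25*54 - 7288)*9267 - 14567)/(-29334) = ((-1350 - 7288)*9267 - 14567)*(-1/29334) = (-8638*9267 - 14567)*(-1/29334) = (-80048346 - 14567)*(-1/29334) = -80062913*(-1/29334) = 80062913/29334 ≈ 2729.4)
I + D(114) = 80062913/29334 - 58 = 78361541/29334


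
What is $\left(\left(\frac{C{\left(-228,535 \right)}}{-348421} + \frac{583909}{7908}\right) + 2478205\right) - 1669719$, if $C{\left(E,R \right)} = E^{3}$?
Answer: $\frac{2227929377349553}{2755313268} \approx 8.0859 \cdot 10^{5}$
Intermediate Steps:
$\left(\left(\frac{C{\left(-228,535 \right)}}{-348421} + \frac{583909}{7908}\right) + 2478205\right) - 1669719 = \left(\left(\frac{\left(-228\right)^{3}}{-348421} + \frac{583909}{7908}\right) + 2478205\right) - 1669719 = \left(\left(\left(-11852352\right) \left(- \frac{1}{348421}\right) + 583909 \cdot \frac{1}{7908}\right) + 2478205\right) - 1669719 = \left(\left(\frac{11852352}{348421} + \frac{583909}{7908}\right) + 2478205\right) - 1669719 = \left(\frac{297174557305}{2755313268} + 2478205\right) - 1669719 = \frac{6828528291881245}{2755313268} - 1669719 = \frac{2227929377349553}{2755313268}$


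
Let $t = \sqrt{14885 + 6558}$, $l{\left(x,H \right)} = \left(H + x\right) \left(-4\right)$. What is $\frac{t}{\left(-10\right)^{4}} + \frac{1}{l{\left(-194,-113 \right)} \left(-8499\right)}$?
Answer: $- \frac{1}{10436772} + \frac{\sqrt{21443}}{10000} \approx 0.014643$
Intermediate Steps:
$l{\left(x,H \right)} = - 4 H - 4 x$
$t = \sqrt{21443} \approx 146.43$
$\frac{t}{\left(-10\right)^{4}} + \frac{1}{l{\left(-194,-113 \right)} \left(-8499\right)} = \frac{\sqrt{21443}}{\left(-10\right)^{4}} + \frac{1}{\left(\left(-4\right) \left(-113\right) - -776\right) \left(-8499\right)} = \frac{\sqrt{21443}}{10000} + \frac{1}{452 + 776} \left(- \frac{1}{8499}\right) = \sqrt{21443} \cdot \frac{1}{10000} + \frac{1}{1228} \left(- \frac{1}{8499}\right) = \frac{\sqrt{21443}}{10000} + \frac{1}{1228} \left(- \frac{1}{8499}\right) = \frac{\sqrt{21443}}{10000} - \frac{1}{10436772} = - \frac{1}{10436772} + \frac{\sqrt{21443}}{10000}$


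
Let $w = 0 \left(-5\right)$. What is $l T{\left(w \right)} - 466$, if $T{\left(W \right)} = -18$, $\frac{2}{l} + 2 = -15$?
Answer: $- \frac{7886}{17} \approx -463.88$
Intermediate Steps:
$w = 0$
$l = - \frac{2}{17}$ ($l = \frac{2}{-2 - 15} = \frac{2}{-17} = 2 \left(- \frac{1}{17}\right) = - \frac{2}{17} \approx -0.11765$)
$l T{\left(w \right)} - 466 = \left(- \frac{2}{17}\right) \left(-18\right) - 466 = \frac{36}{17} - 466 = - \frac{7886}{17}$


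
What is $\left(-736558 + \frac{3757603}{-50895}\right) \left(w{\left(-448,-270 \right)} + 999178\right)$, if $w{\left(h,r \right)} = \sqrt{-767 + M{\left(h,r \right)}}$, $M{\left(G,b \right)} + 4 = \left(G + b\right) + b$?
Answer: $- \frac{37460059512095314}{50895} - \frac{37490877013 i \sqrt{1759}}{50895} \approx -7.3603 \cdot 10^{11} - 3.0895 \cdot 10^{7} i$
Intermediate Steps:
$M{\left(G,b \right)} = -4 + G + 2 b$ ($M{\left(G,b \right)} = -4 + \left(\left(G + b\right) + b\right) = -4 + \left(G + 2 b\right) = -4 + G + 2 b$)
$w{\left(h,r \right)} = \sqrt{-771 + h + 2 r}$ ($w{\left(h,r \right)} = \sqrt{-767 + \left(-4 + h + 2 r\right)} = \sqrt{-771 + h + 2 r}$)
$\left(-736558 + \frac{3757603}{-50895}\right) \left(w{\left(-448,-270 \right)} + 999178\right) = \left(-736558 + \frac{3757603}{-50895}\right) \left(\sqrt{-771 - 448 + 2 \left(-270\right)} + 999178\right) = \left(-736558 + 3757603 \left(- \frac{1}{50895}\right)\right) \left(\sqrt{-771 - 448 - 540} + 999178\right) = \left(-736558 - \frac{3757603}{50895}\right) \left(\sqrt{-1759} + 999178\right) = - \frac{37490877013 \left(i \sqrt{1759} + 999178\right)}{50895} = - \frac{37490877013 \left(999178 + i \sqrt{1759}\right)}{50895} = - \frac{37460059512095314}{50895} - \frac{37490877013 i \sqrt{1759}}{50895}$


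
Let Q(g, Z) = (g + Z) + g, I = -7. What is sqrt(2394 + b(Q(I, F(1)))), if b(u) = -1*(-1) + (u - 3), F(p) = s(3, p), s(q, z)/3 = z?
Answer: sqrt(2381) ≈ 48.795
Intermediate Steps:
s(q, z) = 3*z
F(p) = 3*p
Q(g, Z) = Z + 2*g (Q(g, Z) = (Z + g) + g = Z + 2*g)
b(u) = -2 + u (b(u) = 1 + (-3 + u) = -2 + u)
sqrt(2394 + b(Q(I, F(1)))) = sqrt(2394 + (-2 + (3*1 + 2*(-7)))) = sqrt(2394 + (-2 + (3 - 14))) = sqrt(2394 + (-2 - 11)) = sqrt(2394 - 13) = sqrt(2381)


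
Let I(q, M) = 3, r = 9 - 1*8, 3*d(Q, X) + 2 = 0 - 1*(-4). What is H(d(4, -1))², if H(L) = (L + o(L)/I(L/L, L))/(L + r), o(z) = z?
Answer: 64/225 ≈ 0.28444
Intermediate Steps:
d(Q, X) = ⅔ (d(Q, X) = -⅔ + (0 - 1*(-4))/3 = -⅔ + (0 + 4)/3 = -⅔ + (⅓)*4 = -⅔ + 4/3 = ⅔)
r = 1 (r = 9 - 8 = 1)
H(L) = 4*L/(3*(1 + L)) (H(L) = (L + L/3)/(L + 1) = (L + L*(⅓))/(1 + L) = (L + L/3)/(1 + L) = (4*L/3)/(1 + L) = 4*L/(3*(1 + L)))
H(d(4, -1))² = ((4/3)*(⅔)/(1 + ⅔))² = ((4/3)*(⅔)/(5/3))² = ((4/3)*(⅔)*(⅗))² = (8/15)² = 64/225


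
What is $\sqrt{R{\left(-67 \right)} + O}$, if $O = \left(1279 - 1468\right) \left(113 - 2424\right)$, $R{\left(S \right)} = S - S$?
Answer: $3 \sqrt{48531} \approx 660.89$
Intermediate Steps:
$R{\left(S \right)} = 0$
$O = 436779$ ($O = \left(-189\right) \left(-2311\right) = 436779$)
$\sqrt{R{\left(-67 \right)} + O} = \sqrt{0 + 436779} = \sqrt{436779} = 3 \sqrt{48531}$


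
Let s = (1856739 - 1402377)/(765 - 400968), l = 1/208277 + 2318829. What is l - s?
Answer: 64427211437507992/27784360077 ≈ 2.3188e+6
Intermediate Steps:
l = 482958747634/208277 (l = 1/208277 + 2318829 = 482958747634/208277 ≈ 2.3188e+6)
s = -151454/133401 (s = 454362/(-400203) = 454362*(-1/400203) = -151454/133401 ≈ -1.1353)
l - s = 482958747634/208277 - 1*(-151454/133401) = 482958747634/208277 + 151454/133401 = 64427211437507992/27784360077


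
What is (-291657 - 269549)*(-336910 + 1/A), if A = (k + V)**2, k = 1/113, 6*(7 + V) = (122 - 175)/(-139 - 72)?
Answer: 186870560377381526256476/988336210801 ≈ 1.8908e+11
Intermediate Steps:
V = -8809/1266 (V = -7 + ((122 - 175)/(-139 - 72))/6 = -7 + (-53/(-211))/6 = -7 + (-53*(-1/211))/6 = -7 + (1/6)*(53/211) = -7 + 53/1266 = -8809/1266 ≈ -6.9581)
k = 1/113 ≈ 0.0088496
A = 988336210801/20465591364 (A = (1/113 - 8809/1266)**2 = (-994151/143058)**2 = 988336210801/20465591364 ≈ 48.293)
(-291657 - 269549)*(-336910 + 1/A) = (-291657 - 269549)*(-336910 + 1/(988336210801/20465591364)) = -561206*(-336910 + 20465591364/988336210801) = -561206*(-332980332315373546/988336210801) = 186870560377381526256476/988336210801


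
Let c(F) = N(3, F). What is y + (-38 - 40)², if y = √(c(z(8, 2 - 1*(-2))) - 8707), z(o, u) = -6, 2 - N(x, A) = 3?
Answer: 6084 + 2*I*√2177 ≈ 6084.0 + 93.317*I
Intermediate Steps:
N(x, A) = -1 (N(x, A) = 2 - 1*3 = 2 - 3 = -1)
c(F) = -1
y = 2*I*√2177 (y = √(-1 - 8707) = √(-8708) = 2*I*√2177 ≈ 93.317*I)
y + (-38 - 40)² = 2*I*√2177 + (-38 - 40)² = 2*I*√2177 + (-78)² = 2*I*√2177 + 6084 = 6084 + 2*I*√2177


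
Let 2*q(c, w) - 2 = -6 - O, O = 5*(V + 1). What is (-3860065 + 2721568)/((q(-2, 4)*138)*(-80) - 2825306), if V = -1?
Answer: 1138497/2803226 ≈ 0.40614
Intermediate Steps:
O = 0 (O = 5*(-1 + 1) = 5*0 = 0)
q(c, w) = -2 (q(c, w) = 1 + (-6 - 1*0)/2 = 1 + (-6 + 0)/2 = 1 + (1/2)*(-6) = 1 - 3 = -2)
(-3860065 + 2721568)/((q(-2, 4)*138)*(-80) - 2825306) = (-3860065 + 2721568)/(-2*138*(-80) - 2825306) = -1138497/(-276*(-80) - 2825306) = -1138497/(22080 - 2825306) = -1138497/(-2803226) = -1138497*(-1/2803226) = 1138497/2803226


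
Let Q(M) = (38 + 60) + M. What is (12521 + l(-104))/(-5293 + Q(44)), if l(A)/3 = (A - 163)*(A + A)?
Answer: -10537/303 ≈ -34.776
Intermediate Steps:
l(A) = 6*A*(-163 + A) (l(A) = 3*((A - 163)*(A + A)) = 3*((-163 + A)*(2*A)) = 3*(2*A*(-163 + A)) = 6*A*(-163 + A))
Q(M) = 98 + M
(12521 + l(-104))/(-5293 + Q(44)) = (12521 + 6*(-104)*(-163 - 104))/(-5293 + (98 + 44)) = (12521 + 6*(-104)*(-267))/(-5293 + 142) = (12521 + 166608)/(-5151) = 179129*(-1/5151) = -10537/303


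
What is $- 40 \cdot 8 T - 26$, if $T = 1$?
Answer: $-346$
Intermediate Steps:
$- 40 \cdot 8 T - 26 = - 40 \cdot 8 \cdot 1 - 26 = \left(-40\right) 8 - 26 = -320 - 26 = -346$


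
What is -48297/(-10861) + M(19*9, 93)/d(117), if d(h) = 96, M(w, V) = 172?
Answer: 1626151/260664 ≈ 6.2385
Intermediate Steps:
-48297/(-10861) + M(19*9, 93)/d(117) = -48297/(-10861) + 172/96 = -48297*(-1/10861) + 172*(1/96) = 48297/10861 + 43/24 = 1626151/260664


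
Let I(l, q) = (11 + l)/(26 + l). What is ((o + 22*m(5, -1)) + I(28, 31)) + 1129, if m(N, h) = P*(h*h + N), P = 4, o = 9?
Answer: 30001/18 ≈ 1666.7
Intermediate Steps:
m(N, h) = 4*N + 4*h**2 (m(N, h) = 4*(h*h + N) = 4*(h**2 + N) = 4*(N + h**2) = 4*N + 4*h**2)
I(l, q) = (11 + l)/(26 + l)
((o + 22*m(5, -1)) + I(28, 31)) + 1129 = ((9 + 22*(4*5 + 4*(-1)**2)) + (11 + 28)/(26 + 28)) + 1129 = ((9 + 22*(20 + 4*1)) + 39/54) + 1129 = ((9 + 22*(20 + 4)) + (1/54)*39) + 1129 = ((9 + 22*24) + 13/18) + 1129 = ((9 + 528) + 13/18) + 1129 = (537 + 13/18) + 1129 = 9679/18 + 1129 = 30001/18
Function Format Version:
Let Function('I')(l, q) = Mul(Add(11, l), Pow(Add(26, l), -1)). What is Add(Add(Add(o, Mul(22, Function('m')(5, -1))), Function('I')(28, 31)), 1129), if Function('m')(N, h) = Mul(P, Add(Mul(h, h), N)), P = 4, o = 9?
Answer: Rational(30001, 18) ≈ 1666.7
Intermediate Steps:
Function('m')(N, h) = Add(Mul(4, N), Mul(4, Pow(h, 2))) (Function('m')(N, h) = Mul(4, Add(Mul(h, h), N)) = Mul(4, Add(Pow(h, 2), N)) = Mul(4, Add(N, Pow(h, 2))) = Add(Mul(4, N), Mul(4, Pow(h, 2))))
Function('I')(l, q) = Mul(Pow(Add(26, l), -1), Add(11, l))
Add(Add(Add(o, Mul(22, Function('m')(5, -1))), Function('I')(28, 31)), 1129) = Add(Add(Add(9, Mul(22, Add(Mul(4, 5), Mul(4, Pow(-1, 2))))), Mul(Pow(Add(26, 28), -1), Add(11, 28))), 1129) = Add(Add(Add(9, Mul(22, Add(20, Mul(4, 1)))), Mul(Pow(54, -1), 39)), 1129) = Add(Add(Add(9, Mul(22, Add(20, 4))), Mul(Rational(1, 54), 39)), 1129) = Add(Add(Add(9, Mul(22, 24)), Rational(13, 18)), 1129) = Add(Add(Add(9, 528), Rational(13, 18)), 1129) = Add(Add(537, Rational(13, 18)), 1129) = Add(Rational(9679, 18), 1129) = Rational(30001, 18)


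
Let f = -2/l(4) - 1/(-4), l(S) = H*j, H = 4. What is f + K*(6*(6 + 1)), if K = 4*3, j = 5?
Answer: 10083/20 ≈ 504.15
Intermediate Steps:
K = 12
l(S) = 20 (l(S) = 4*5 = 20)
f = 3/20 (f = -2/20 - 1/(-4) = -2*1/20 - 1*(-¼) = -⅒ + ¼ = 3/20 ≈ 0.15000)
f + K*(6*(6 + 1)) = 3/20 + 12*(6*(6 + 1)) = 3/20 + 12*(6*7) = 3/20 + 12*42 = 3/20 + 504 = 10083/20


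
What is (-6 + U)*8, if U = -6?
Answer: -96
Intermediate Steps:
(-6 + U)*8 = (-6 - 6)*8 = -12*8 = -96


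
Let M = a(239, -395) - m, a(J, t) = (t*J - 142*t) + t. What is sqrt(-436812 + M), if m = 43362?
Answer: 2*I*sqrt(129721) ≈ 720.34*I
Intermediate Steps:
a(J, t) = -141*t + J*t (a(J, t) = (J*t - 142*t) + t = (-142*t + J*t) + t = -141*t + J*t)
M = -82072 (M = -395*(-141 + 239) - 1*43362 = -395*98 - 43362 = -38710 - 43362 = -82072)
sqrt(-436812 + M) = sqrt(-436812 - 82072) = sqrt(-518884) = 2*I*sqrt(129721)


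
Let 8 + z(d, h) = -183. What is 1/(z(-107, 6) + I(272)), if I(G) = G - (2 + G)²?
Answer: -1/74995 ≈ -1.3334e-5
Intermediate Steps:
z(d, h) = -191 (z(d, h) = -8 - 183 = -191)
1/(z(-107, 6) + I(272)) = 1/(-191 + (272 - (2 + 272)²)) = 1/(-191 + (272 - 1*274²)) = 1/(-191 + (272 - 1*75076)) = 1/(-191 + (272 - 75076)) = 1/(-191 - 74804) = 1/(-74995) = -1/74995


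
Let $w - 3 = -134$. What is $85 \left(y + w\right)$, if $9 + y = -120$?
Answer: $-22100$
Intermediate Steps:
$w = -131$ ($w = 3 - 134 = -131$)
$y = -129$ ($y = -9 - 120 = -129$)
$85 \left(y + w\right) = 85 \left(-129 - 131\right) = 85 \left(-260\right) = -22100$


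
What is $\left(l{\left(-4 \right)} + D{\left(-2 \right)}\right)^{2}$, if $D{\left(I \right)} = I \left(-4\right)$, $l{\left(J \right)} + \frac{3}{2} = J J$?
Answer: $\frac{2025}{4} \approx 506.25$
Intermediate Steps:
$l{\left(J \right)} = - \frac{3}{2} + J^{2}$ ($l{\left(J \right)} = - \frac{3}{2} + J J = - \frac{3}{2} + J^{2}$)
$D{\left(I \right)} = - 4 I$
$\left(l{\left(-4 \right)} + D{\left(-2 \right)}\right)^{2} = \left(\left(- \frac{3}{2} + \left(-4\right)^{2}\right) - -8\right)^{2} = \left(\left(- \frac{3}{2} + 16\right) + 8\right)^{2} = \left(\frac{29}{2} + 8\right)^{2} = \left(\frac{45}{2}\right)^{2} = \frac{2025}{4}$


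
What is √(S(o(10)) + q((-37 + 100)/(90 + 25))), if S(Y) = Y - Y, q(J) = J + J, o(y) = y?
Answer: 3*√1610/115 ≈ 1.0467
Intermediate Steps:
q(J) = 2*J
S(Y) = 0
√(S(o(10)) + q((-37 + 100)/(90 + 25))) = √(0 + 2*((-37 + 100)/(90 + 25))) = √(0 + 2*(63/115)) = √(0 + 126/115) = √(126/115) = 3*√1610/115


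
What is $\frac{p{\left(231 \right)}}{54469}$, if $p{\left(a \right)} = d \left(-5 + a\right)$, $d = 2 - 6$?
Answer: $- \frac{904}{54469} \approx -0.016597$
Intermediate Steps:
$d = -4$ ($d = 2 - 6 = -4$)
$p{\left(a \right)} = 20 - 4 a$ ($p{\left(a \right)} = - 4 \left(-5 + a\right) = 20 - 4 a$)
$\frac{p{\left(231 \right)}}{54469} = \frac{20 - 924}{54469} = \left(20 - 924\right) \frac{1}{54469} = \left(-904\right) \frac{1}{54469} = - \frac{904}{54469}$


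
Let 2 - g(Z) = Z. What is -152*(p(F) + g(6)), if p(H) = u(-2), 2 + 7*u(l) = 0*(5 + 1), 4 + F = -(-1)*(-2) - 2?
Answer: 4560/7 ≈ 651.43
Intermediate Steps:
g(Z) = 2 - Z
F = -8 (F = -4 + (-(-1)*(-2) - 2) = -4 + (-1*2 - 2) = -4 + (-2 - 2) = -4 - 4 = -8)
u(l) = -2/7 (u(l) = -2/7 + (0*(5 + 1))/7 = -2/7 + (0*6)/7 = -2/7 + (1/7)*0 = -2/7 + 0 = -2/7)
p(H) = -2/7
-152*(p(F) + g(6)) = -152*(-2/7 + (2 - 1*6)) = -152*(-2/7 + (2 - 6)) = -152*(-2/7 - 4) = -152*(-30/7) = 4560/7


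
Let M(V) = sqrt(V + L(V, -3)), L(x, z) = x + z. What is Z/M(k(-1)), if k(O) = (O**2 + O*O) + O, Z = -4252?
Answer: 4252*I ≈ 4252.0*I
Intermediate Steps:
k(O) = O + 2*O**2 (k(O) = (O**2 + O**2) + O = 2*O**2 + O = O + 2*O**2)
M(V) = sqrt(-3 + 2*V) (M(V) = sqrt(V + (V - 3)) = sqrt(V + (-3 + V)) = sqrt(-3 + 2*V))
Z/M(k(-1)) = -4252/sqrt(-3 + 2*(-(1 + 2*(-1)))) = -4252/sqrt(-3 + 2*(-(1 - 2))) = -4252/sqrt(-3 + 2*(-1*(-1))) = -4252/sqrt(-3 + 2*1) = -4252/sqrt(-3 + 2) = -4252*(-I) = -(-4252)*I = 4252*I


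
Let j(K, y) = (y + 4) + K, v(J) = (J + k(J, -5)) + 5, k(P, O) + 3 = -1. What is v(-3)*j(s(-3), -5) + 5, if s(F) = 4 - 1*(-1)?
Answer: -3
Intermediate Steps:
s(F) = 5 (s(F) = 4 + 1 = 5)
k(P, O) = -4 (k(P, O) = -3 - 1 = -4)
v(J) = 1 + J (v(J) = (J - 4) + 5 = (-4 + J) + 5 = 1 + J)
j(K, y) = 4 + K + y (j(K, y) = (4 + y) + K = 4 + K + y)
v(-3)*j(s(-3), -5) + 5 = (1 - 3)*(4 + 5 - 5) + 5 = -2*4 + 5 = -8 + 5 = -3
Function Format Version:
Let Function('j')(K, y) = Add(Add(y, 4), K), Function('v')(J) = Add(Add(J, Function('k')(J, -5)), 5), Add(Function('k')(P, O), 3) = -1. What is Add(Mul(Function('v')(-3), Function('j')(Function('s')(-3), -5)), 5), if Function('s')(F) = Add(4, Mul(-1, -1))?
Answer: -3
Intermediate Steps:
Function('s')(F) = 5 (Function('s')(F) = Add(4, 1) = 5)
Function('k')(P, O) = -4 (Function('k')(P, O) = Add(-3, -1) = -4)
Function('v')(J) = Add(1, J) (Function('v')(J) = Add(Add(J, -4), 5) = Add(Add(-4, J), 5) = Add(1, J))
Function('j')(K, y) = Add(4, K, y) (Function('j')(K, y) = Add(Add(4, y), K) = Add(4, K, y))
Add(Mul(Function('v')(-3), Function('j')(Function('s')(-3), -5)), 5) = Add(Mul(Add(1, -3), Add(4, 5, -5)), 5) = Add(Mul(-2, 4), 5) = Add(-8, 5) = -3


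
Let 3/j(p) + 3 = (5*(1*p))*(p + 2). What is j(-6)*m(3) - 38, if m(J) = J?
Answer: -493/13 ≈ -37.923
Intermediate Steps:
j(p) = 3/(-3 + 5*p*(2 + p)) (j(p) = 3/(-3 + (5*(1*p))*(p + 2)) = 3/(-3 + (5*p)*(2 + p)) = 3/(-3 + 5*p*(2 + p)))
j(-6)*m(3) - 38 = (3/(-3 + 5*(-6)**2 + 10*(-6)))*3 - 38 = (3/(-3 + 5*36 - 60))*3 - 38 = (3/(-3 + 180 - 60))*3 - 38 = (3/117)*3 - 38 = (3*(1/117))*3 - 38 = (1/39)*3 - 38 = 1/13 - 38 = -493/13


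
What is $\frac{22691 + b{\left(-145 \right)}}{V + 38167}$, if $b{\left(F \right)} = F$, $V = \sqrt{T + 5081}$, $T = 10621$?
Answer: $\frac{860513182}{1456704187} - \frac{22546 \sqrt{15702}}{1456704187} \approx 0.58879$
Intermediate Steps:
$V = \sqrt{15702}$ ($V = \sqrt{10621 + 5081} = \sqrt{15702} \approx 125.31$)
$\frac{22691 + b{\left(-145 \right)}}{V + 38167} = \frac{22691 - 145}{\sqrt{15702} + 38167} = \frac{22546}{38167 + \sqrt{15702}}$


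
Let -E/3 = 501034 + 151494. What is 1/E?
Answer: -1/1957584 ≈ -5.1083e-7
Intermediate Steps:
E = -1957584 (E = -3*(501034 + 151494) = -3*652528 = -1957584)
1/E = 1/(-1957584) = -1/1957584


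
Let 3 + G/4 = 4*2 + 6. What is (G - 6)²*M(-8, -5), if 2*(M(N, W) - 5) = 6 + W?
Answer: 7942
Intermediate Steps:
M(N, W) = 8 + W/2 (M(N, W) = 5 + (6 + W)/2 = 5 + (3 + W/2) = 8 + W/2)
G = 44 (G = -12 + 4*(4*2 + 6) = -12 + 4*(8 + 6) = -12 + 4*14 = -12 + 56 = 44)
(G - 6)²*M(-8, -5) = (44 - 6)²*(8 + (½)*(-5)) = 38²*(8 - 5/2) = 1444*(11/2) = 7942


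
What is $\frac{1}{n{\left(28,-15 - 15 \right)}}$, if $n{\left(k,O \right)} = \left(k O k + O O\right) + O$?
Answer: $- \frac{1}{22650} \approx -4.415 \cdot 10^{-5}$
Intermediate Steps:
$n{\left(k,O \right)} = O + O^{2} + O k^{2}$ ($n{\left(k,O \right)} = \left(O k k + O^{2}\right) + O = \left(O k^{2} + O^{2}\right) + O = \left(O^{2} + O k^{2}\right) + O = O + O^{2} + O k^{2}$)
$\frac{1}{n{\left(28,-15 - 15 \right)}} = \frac{1}{\left(-15 - 15\right) \left(1 - 30 + 28^{2}\right)} = \frac{1}{\left(-30\right) \left(1 - 30 + 784\right)} = \frac{1}{\left(-30\right) 755} = \frac{1}{-22650} = - \frac{1}{22650}$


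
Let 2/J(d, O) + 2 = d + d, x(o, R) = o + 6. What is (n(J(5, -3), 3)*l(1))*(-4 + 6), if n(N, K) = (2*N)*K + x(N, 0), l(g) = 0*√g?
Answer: 0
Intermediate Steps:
x(o, R) = 6 + o
J(d, O) = 2/(-2 + 2*d) (J(d, O) = 2/(-2 + (d + d)) = 2/(-2 + 2*d))
l(g) = 0
n(N, K) = 6 + N + 2*K*N (n(N, K) = (2*N)*K + (6 + N) = 2*K*N + (6 + N) = 6 + N + 2*K*N)
(n(J(5, -3), 3)*l(1))*(-4 + 6) = ((6 + 1/(-1 + 5) + 2*3/(-1 + 5))*0)*(-4 + 6) = ((6 + 1/4 + 2*3/4)*0)*2 = ((6 + ¼ + 2*3*(¼))*0)*2 = ((6 + ¼ + 3/2)*0)*2 = ((31/4)*0)*2 = 0*2 = 0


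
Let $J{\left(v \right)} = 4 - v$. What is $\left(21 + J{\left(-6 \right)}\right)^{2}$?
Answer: $961$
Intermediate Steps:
$\left(21 + J{\left(-6 \right)}\right)^{2} = \left(21 + \left(4 - -6\right)\right)^{2} = \left(21 + \left(4 + 6\right)\right)^{2} = \left(21 + 10\right)^{2} = 31^{2} = 961$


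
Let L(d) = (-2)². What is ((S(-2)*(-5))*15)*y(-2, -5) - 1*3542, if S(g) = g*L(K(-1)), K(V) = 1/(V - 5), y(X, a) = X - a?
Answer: -1742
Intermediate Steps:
K(V) = 1/(-5 + V)
L(d) = 4
S(g) = 4*g (S(g) = g*4 = 4*g)
((S(-2)*(-5))*15)*y(-2, -5) - 1*3542 = (((4*(-2))*(-5))*15)*(-2 - 1*(-5)) - 1*3542 = (-8*(-5)*15)*(-2 + 5) - 3542 = (40*15)*3 - 3542 = 600*3 - 3542 = 1800 - 3542 = -1742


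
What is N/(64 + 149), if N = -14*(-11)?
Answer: 154/213 ≈ 0.72300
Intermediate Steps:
N = 154
N/(64 + 149) = 154/(64 + 149) = 154/213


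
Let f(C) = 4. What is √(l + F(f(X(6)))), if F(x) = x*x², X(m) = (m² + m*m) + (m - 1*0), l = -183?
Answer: I*√119 ≈ 10.909*I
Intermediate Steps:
X(m) = m + 2*m² (X(m) = (m² + m²) + (m + 0) = 2*m² + m = m + 2*m²)
F(x) = x³
√(l + F(f(X(6)))) = √(-183 + 4³) = √(-183 + 64) = √(-119) = I*√119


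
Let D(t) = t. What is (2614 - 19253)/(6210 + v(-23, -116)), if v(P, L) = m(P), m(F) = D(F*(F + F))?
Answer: -16639/7268 ≈ -2.2894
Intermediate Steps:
m(F) = 2*F**2 (m(F) = F*(F + F) = F*(2*F) = 2*F**2)
v(P, L) = 2*P**2
(2614 - 19253)/(6210 + v(-23, -116)) = (2614 - 19253)/(6210 + 2*(-23)**2) = -16639/(6210 + 2*529) = -16639/(6210 + 1058) = -16639/7268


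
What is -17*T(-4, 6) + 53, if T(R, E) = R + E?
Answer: 19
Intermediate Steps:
T(R, E) = E + R
-17*T(-4, 6) + 53 = -17*(6 - 4) + 53 = -17*2 + 53 = -34 + 53 = 19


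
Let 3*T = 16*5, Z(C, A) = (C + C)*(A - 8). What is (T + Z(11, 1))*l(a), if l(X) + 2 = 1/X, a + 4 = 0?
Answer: 573/2 ≈ 286.50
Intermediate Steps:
a = -4 (a = -4 + 0 = -4)
Z(C, A) = 2*C*(-8 + A) (Z(C, A) = (2*C)*(-8 + A) = 2*C*(-8 + A))
l(X) = -2 + 1/X
T = 80/3 (T = (16*5)/3 = (1/3)*80 = 80/3 ≈ 26.667)
(T + Z(11, 1))*l(a) = (80/3 + 2*11*(-8 + 1))*(-2 + 1/(-4)) = (80/3 + 2*11*(-7))*(-2 - 1/4) = (80/3 - 154)*(-9/4) = -382/3*(-9/4) = 573/2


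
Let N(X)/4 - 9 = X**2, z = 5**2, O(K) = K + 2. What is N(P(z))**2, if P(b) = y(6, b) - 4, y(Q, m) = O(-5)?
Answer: 53824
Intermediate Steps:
O(K) = 2 + K
y(Q, m) = -3 (y(Q, m) = 2 - 5 = -3)
z = 25
P(b) = -7 (P(b) = -3 - 4 = -7)
N(X) = 36 + 4*X**2
N(P(z))**2 = (36 + 4*(-7)**2)**2 = (36 + 4*49)**2 = (36 + 196)**2 = 232**2 = 53824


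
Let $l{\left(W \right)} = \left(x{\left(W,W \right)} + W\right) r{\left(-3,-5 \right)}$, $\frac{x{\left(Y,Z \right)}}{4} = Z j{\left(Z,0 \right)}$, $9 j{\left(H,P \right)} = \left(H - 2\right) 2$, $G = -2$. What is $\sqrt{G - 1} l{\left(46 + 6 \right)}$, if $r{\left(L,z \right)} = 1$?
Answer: $\frac{21268 i \sqrt{3}}{9} \approx 4093.0 i$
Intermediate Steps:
$j{\left(H,P \right)} = - \frac{4}{9} + \frac{2 H}{9}$ ($j{\left(H,P \right)} = \frac{\left(H - 2\right) 2}{9} = \frac{\left(-2 + H\right) 2}{9} = \frac{-4 + 2 H}{9} = - \frac{4}{9} + \frac{2 H}{9}$)
$x{\left(Y,Z \right)} = 4 Z \left(- \frac{4}{9} + \frac{2 Z}{9}\right)$
$l{\left(W \right)} = W + \frac{8 W \left(-2 + W\right)}{9}$ ($l{\left(W \right)} = \left(\frac{8 W \left(-2 + W\right)}{9} + W\right) 1 = \left(W + \frac{8 W \left(-2 + W\right)}{9}\right) 1 = W + \frac{8 W \left(-2 + W\right)}{9}$)
$\sqrt{G - 1} l{\left(46 + 6 \right)} = \sqrt{-2 - 1} \frac{\left(46 + 6\right) \left(-7 + 8 \left(46 + 6\right)\right)}{9} = \sqrt{-3} \cdot \frac{1}{9} \cdot 52 \left(-7 + 8 \cdot 52\right) = i \sqrt{3} \cdot \frac{1}{9} \cdot 52 \left(-7 + 416\right) = i \sqrt{3} \cdot \frac{1}{9} \cdot 52 \cdot 409 = i \sqrt{3} \cdot \frac{21268}{9} = \frac{21268 i \sqrt{3}}{9}$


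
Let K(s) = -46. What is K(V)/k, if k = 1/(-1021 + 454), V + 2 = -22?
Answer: 26082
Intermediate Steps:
V = -24 (V = -2 - 22 = -24)
k = -1/567 (k = 1/(-567) = -1/567 ≈ -0.0017637)
K(V)/k = -46/(-1/567) = -46*(-567) = 26082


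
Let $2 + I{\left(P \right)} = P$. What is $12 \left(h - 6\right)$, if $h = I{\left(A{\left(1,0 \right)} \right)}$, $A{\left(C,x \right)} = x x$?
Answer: $-96$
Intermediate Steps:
$A{\left(C,x \right)} = x^{2}$
$I{\left(P \right)} = -2 + P$
$h = -2$ ($h = -2 + 0^{2} = -2 + 0 = -2$)
$12 \left(h - 6\right) = 12 \left(-2 - 6\right) = 12 \left(-8\right) = -96$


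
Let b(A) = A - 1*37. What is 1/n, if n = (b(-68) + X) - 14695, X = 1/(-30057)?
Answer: -30057/444843601 ≈ -6.7568e-5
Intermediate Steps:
b(A) = -37 + A (b(A) = A - 37 = -37 + A)
X = -1/30057 ≈ -3.3270e-5
n = -444843601/30057 (n = ((-37 - 68) - 1/30057) - 14695 = (-105 - 1/30057) - 14695 = -3155986/30057 - 14695 = -444843601/30057 ≈ -14800.)
1/n = 1/(-444843601/30057) = -30057/444843601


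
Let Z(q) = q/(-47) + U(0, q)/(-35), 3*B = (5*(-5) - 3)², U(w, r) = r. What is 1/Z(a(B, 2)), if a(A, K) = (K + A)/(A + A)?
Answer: -128968/3239 ≈ -39.817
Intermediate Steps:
B = 784/3 (B = (5*(-5) - 3)²/3 = (-25 - 3)²/3 = (⅓)*(-28)² = (⅓)*784 = 784/3 ≈ 261.33)
a(A, K) = (A + K)/(2*A) (a(A, K) = (A + K)/((2*A)) = (A + K)*(1/(2*A)) = (A + K)/(2*A))
Z(q) = -82*q/1645 (Z(q) = q/(-47) + q/(-35) = q*(-1/47) + q*(-1/35) = -q/47 - q/35 = -82*q/1645)
1/Z(a(B, 2)) = 1/(-41*(784/3 + 2)/(1645*784/3)) = 1/(-41*3*790/(1645*784*3)) = 1/(-82/1645*395/784) = 1/(-3239/128968) = -128968/3239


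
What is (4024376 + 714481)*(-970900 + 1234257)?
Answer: 1248011162949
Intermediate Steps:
(4024376 + 714481)*(-970900 + 1234257) = 4738857*263357 = 1248011162949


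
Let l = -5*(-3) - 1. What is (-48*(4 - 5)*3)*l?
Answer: 2016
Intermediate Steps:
l = 14 (l = 15 - 1 = 14)
(-48*(4 - 5)*3)*l = -48*(4 - 5)*3*14 = -(-48)*3*14 = -48*(-3)*14 = 144*14 = 2016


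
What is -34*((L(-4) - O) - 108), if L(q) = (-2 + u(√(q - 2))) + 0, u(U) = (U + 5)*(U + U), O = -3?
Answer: 4046 - 340*I*√6 ≈ 4046.0 - 832.83*I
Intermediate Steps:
u(U) = 2*U*(5 + U) (u(U) = (5 + U)*(2*U) = 2*U*(5 + U))
L(q) = -2 + 2*√(-2 + q)*(5 + √(-2 + q)) (L(q) = (-2 + 2*√(q - 2)*(5 + √(q - 2))) + 0 = (-2 + 2*√(-2 + q)*(5 + √(-2 + q))) + 0 = -2 + 2*√(-2 + q)*(5 + √(-2 + q)))
-34*((L(-4) - O) - 108) = -34*(((-6 + 2*(-4) + 10*√(-2 - 4)) - 1*(-3)) - 108) = -34*(((-6 - 8 + 10*√(-6)) + 3) - 108) = -34*(((-6 - 8 + 10*(I*√6)) + 3) - 108) = -34*(((-6 - 8 + 10*I*√6) + 3) - 108) = -34*(((-14 + 10*I*√6) + 3) - 108) = -34*((-11 + 10*I*√6) - 108) = -34*(-119 + 10*I*√6) = 4046 - 340*I*√6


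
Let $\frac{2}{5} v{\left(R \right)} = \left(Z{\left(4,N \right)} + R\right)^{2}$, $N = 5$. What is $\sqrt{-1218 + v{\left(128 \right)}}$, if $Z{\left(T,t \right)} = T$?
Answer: $\sqrt{42342} \approx 205.77$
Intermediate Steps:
$v{\left(R \right)} = \frac{5 \left(4 + R\right)^{2}}{2}$
$\sqrt{-1218 + v{\left(128 \right)}} = \sqrt{-1218 + \frac{5 \left(4 + 128\right)^{2}}{2}} = \sqrt{-1218 + \frac{5 \cdot 132^{2}}{2}} = \sqrt{-1218 + \frac{5}{2} \cdot 17424} = \sqrt{-1218 + 43560} = \sqrt{42342}$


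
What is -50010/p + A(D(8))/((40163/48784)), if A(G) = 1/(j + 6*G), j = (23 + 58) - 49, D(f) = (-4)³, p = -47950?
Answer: 4404193631/4236794870 ≈ 1.0395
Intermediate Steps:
D(f) = -64
j = 32 (j = 81 - 49 = 32)
A(G) = 1/(32 + 6*G)
-50010/p + A(D(8))/((40163/48784)) = -50010/(-47950) + (1/(2*(16 + 3*(-64))))/((40163/48784)) = -50010*(-1/47950) + (1/(2*(16 - 192)))/((40163*(1/48784))) = 5001/4795 + ((½)/(-176))/(40163/48784) = 5001/4795 + ((½)*(-1/176))*(48784/40163) = 5001/4795 - 1/352*48784/40163 = 5001/4795 - 3049/883586 = 4404193631/4236794870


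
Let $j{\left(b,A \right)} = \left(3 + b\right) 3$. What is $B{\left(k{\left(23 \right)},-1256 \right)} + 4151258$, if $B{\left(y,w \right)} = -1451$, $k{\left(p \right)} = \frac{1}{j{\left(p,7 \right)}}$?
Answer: $4149807$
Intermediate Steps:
$j{\left(b,A \right)} = 9 + 3 b$
$k{\left(p \right)} = \frac{1}{9 + 3 p}$
$B{\left(k{\left(23 \right)},-1256 \right)} + 4151258 = -1451 + 4151258 = 4149807$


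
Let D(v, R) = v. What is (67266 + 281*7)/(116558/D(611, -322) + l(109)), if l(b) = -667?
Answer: -3253951/22383 ≈ -145.38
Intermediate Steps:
(67266 + 281*7)/(116558/D(611, -322) + l(109)) = (67266 + 281*7)/(116558/611 - 667) = (67266 + 1967)/(116558*(1/611) - 667) = 69233/(8966/47 - 667) = 69233/(-22383/47) = 69233*(-47/22383) = -3253951/22383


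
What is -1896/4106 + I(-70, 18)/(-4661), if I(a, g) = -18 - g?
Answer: -4344720/9569033 ≈ -0.45404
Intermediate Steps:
-1896/4106 + I(-70, 18)/(-4661) = -1896/4106 + (-18 - 1*18)/(-4661) = -1896*1/4106 + (-18 - 18)*(-1/4661) = -948/2053 - 36*(-1/4661) = -948/2053 + 36/4661 = -4344720/9569033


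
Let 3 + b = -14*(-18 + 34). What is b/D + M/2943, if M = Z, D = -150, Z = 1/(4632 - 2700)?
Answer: 215115667/142146900 ≈ 1.5133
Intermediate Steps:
Z = 1/1932 ≈ 0.00051760
M = 1/1932 ≈ 0.00051760
b = -227 (b = -3 - 14*(-18 + 34) = -3 - 14*16 = -3 - 224 = -227)
b/D + M/2943 = -227/(-150) + (1/1932)/2943 = -227*(-1/150) + (1/1932)*(1/2943) = 227/150 + 1/5685876 = 215115667/142146900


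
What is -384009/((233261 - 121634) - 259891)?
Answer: 384009/148264 ≈ 2.5900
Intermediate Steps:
-384009/((233261 - 121634) - 259891) = -384009/(111627 - 259891) = -384009/(-148264) = -384009*(-1/148264) = 384009/148264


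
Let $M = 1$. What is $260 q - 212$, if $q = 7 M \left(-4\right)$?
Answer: $-7492$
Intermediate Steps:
$q = -28$ ($q = 7 \cdot 1 \left(-4\right) = 7 \left(-4\right) = -28$)
$260 q - 212 = 260 \left(-28\right) - 212 = -7280 - 212 = -7492$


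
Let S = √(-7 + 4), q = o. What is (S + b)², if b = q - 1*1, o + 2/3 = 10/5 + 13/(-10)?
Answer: (-29 + 30*I*√3)²/900 ≈ -2.0656 - 3.3486*I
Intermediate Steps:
o = 1/30 (o = -⅔ + (10/5 + 13/(-10)) = -⅔ + (10*(⅕) + 13*(-⅒)) = -⅔ + (2 - 13/10) = -⅔ + 7/10 = 1/30 ≈ 0.033333)
q = 1/30 ≈ 0.033333
S = I*√3 (S = √(-3) = I*√3 ≈ 1.732*I)
b = -29/30 (b = 1/30 - 1*1 = 1/30 - 1 = -29/30 ≈ -0.96667)
(S + b)² = (I*√3 - 29/30)² = (-29/30 + I*√3)²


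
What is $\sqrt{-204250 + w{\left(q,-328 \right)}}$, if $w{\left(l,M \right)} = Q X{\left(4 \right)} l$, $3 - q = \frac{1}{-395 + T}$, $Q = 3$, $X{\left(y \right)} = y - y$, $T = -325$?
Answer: $5 i \sqrt{8170} \approx 451.94 i$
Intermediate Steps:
$X{\left(y \right)} = 0$
$q = \frac{2161}{720}$ ($q = 3 - \frac{1}{-395 - 325} = 3 - \frac{1}{-720} = 3 - - \frac{1}{720} = 3 + \frac{1}{720} = \frac{2161}{720} \approx 3.0014$)
$w{\left(l,M \right)} = 0$ ($w{\left(l,M \right)} = 3 \cdot 0 l = 0 l = 0$)
$\sqrt{-204250 + w{\left(q,-328 \right)}} = \sqrt{-204250 + 0} = \sqrt{-204250} = 5 i \sqrt{8170}$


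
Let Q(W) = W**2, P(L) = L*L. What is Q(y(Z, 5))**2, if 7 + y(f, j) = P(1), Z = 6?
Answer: 1296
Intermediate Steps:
P(L) = L**2
y(f, j) = -6 (y(f, j) = -7 + 1**2 = -7 + 1 = -6)
Q(y(Z, 5))**2 = ((-6)**2)**2 = 36**2 = 1296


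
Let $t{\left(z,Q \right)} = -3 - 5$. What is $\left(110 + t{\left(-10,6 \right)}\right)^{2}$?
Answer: $10404$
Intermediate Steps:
$t{\left(z,Q \right)} = -8$ ($t{\left(z,Q \right)} = -3 - 5 = -8$)
$\left(110 + t{\left(-10,6 \right)}\right)^{2} = \left(110 - 8\right)^{2} = 102^{2} = 10404$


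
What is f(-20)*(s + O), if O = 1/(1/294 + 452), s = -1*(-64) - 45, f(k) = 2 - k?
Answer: 55554070/132889 ≈ 418.05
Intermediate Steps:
s = 19 (s = 64 - 45 = 19)
O = 294/132889 (O = 1/(1/294 + 452) = 1/(132889/294) = 294/132889 ≈ 0.0022124)
f(-20)*(s + O) = (2 - 1*(-20))*(19 + 294/132889) = (2 + 20)*(2525185/132889) = 22*(2525185/132889) = 55554070/132889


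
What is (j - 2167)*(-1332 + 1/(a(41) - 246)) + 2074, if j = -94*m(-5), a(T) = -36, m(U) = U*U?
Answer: 1697282993/282 ≈ 6.0187e+6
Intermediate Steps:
m(U) = U**2
j = -2350 (j = -94*(-5)**2 = -94*25 = -2350)
(j - 2167)*(-1332 + 1/(a(41) - 246)) + 2074 = (-2350 - 2167)*(-1332 + 1/(-36 - 246)) + 2074 = -4517*(-1332 + 1/(-282)) + 2074 = -4517*(-1332 - 1/282) + 2074 = -4517*(-375625/282) + 2074 = 1696698125/282 + 2074 = 1697282993/282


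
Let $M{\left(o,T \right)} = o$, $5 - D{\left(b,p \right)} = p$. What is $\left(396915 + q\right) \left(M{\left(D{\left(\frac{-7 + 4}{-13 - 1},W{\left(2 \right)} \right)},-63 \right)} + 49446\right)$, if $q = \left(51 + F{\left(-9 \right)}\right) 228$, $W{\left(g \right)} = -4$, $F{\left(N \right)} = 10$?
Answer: $20317251465$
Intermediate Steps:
$D{\left(b,p \right)} = 5 - p$
$q = 13908$ ($q = \left(51 + 10\right) 228 = 61 \cdot 228 = 13908$)
$\left(396915 + q\right) \left(M{\left(D{\left(\frac{-7 + 4}{-13 - 1},W{\left(2 \right)} \right)},-63 \right)} + 49446\right) = \left(396915 + 13908\right) \left(\left(5 - -4\right) + 49446\right) = 410823 \left(\left(5 + 4\right) + 49446\right) = 410823 \left(9 + 49446\right) = 410823 \cdot 49455 = 20317251465$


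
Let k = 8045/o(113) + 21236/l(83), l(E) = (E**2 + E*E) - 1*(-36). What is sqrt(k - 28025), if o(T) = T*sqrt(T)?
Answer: sqrt(-17070946325656531 + 383799991205*sqrt(113))/780491 ≈ 167.38*I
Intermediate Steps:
o(T) = T**(3/2)
l(E) = 36 + 2*E**2 (l(E) = (E**2 + E**2) + 36 = 2*E**2 + 36 = 36 + 2*E**2)
k = 10618/6907 + 8045*sqrt(113)/12769 (k = 8045/(113**(3/2)) + 21236/(36 + 2*83**2) = 8045/((113*sqrt(113))) + 21236/(36 + 2*6889) = 8045*(sqrt(113)/12769) + 21236/(36 + 13778) = 8045*sqrt(113)/12769 + 21236/13814 = 8045*sqrt(113)/12769 + 21236*(1/13814) = 8045*sqrt(113)/12769 + 10618/6907 = 10618/6907 + 8045*sqrt(113)/12769 ≈ 8.2347)
sqrt(k - 28025) = sqrt((10618/6907 + 8045*sqrt(113)/12769) - 28025) = sqrt(-193558057/6907 + 8045*sqrt(113)/12769)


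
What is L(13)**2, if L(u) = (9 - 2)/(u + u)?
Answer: 49/676 ≈ 0.072485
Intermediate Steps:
L(u) = 7/(2*u) (L(u) = 7/((2*u)) = 7*(1/(2*u)) = 7/(2*u))
L(13)**2 = ((7/2)/13)**2 = ((7/2)*(1/13))**2 = (7/26)**2 = 49/676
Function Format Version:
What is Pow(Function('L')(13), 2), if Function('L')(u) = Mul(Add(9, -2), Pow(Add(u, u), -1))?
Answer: Rational(49, 676) ≈ 0.072485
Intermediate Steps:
Function('L')(u) = Mul(Rational(7, 2), Pow(u, -1)) (Function('L')(u) = Mul(7, Pow(Mul(2, u), -1)) = Mul(7, Mul(Rational(1, 2), Pow(u, -1))) = Mul(Rational(7, 2), Pow(u, -1)))
Pow(Function('L')(13), 2) = Pow(Mul(Rational(7, 2), Pow(13, -1)), 2) = Pow(Mul(Rational(7, 2), Rational(1, 13)), 2) = Pow(Rational(7, 26), 2) = Rational(49, 676)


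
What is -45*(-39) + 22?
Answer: 1777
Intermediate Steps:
-45*(-39) + 22 = 1755 + 22 = 1777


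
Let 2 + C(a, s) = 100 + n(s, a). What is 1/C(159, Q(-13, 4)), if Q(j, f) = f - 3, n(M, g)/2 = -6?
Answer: 1/86 ≈ 0.011628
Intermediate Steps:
n(M, g) = -12 (n(M, g) = 2*(-6) = -12)
Q(j, f) = -3 + f
C(a, s) = 86 (C(a, s) = -2 + (100 - 12) = -2 + 88 = 86)
1/C(159, Q(-13, 4)) = 1/86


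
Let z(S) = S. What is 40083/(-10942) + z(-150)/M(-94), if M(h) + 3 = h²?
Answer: -355694439/96650686 ≈ -3.6802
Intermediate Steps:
M(h) = -3 + h²
40083/(-10942) + z(-150)/M(-94) = 40083/(-10942) - 150/(-3 + (-94)²) = 40083*(-1/10942) - 150/(-3 + 8836) = -40083/10942 - 150/8833 = -355694439/96650686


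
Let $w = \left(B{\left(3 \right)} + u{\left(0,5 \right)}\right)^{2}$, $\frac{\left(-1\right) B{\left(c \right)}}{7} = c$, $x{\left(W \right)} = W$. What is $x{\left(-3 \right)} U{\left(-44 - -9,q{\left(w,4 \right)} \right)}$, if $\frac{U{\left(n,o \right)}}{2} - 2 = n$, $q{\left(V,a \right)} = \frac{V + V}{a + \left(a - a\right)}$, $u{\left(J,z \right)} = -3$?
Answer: $198$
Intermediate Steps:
$B{\left(c \right)} = - 7 c$
$w = 576$ ($w = \left(\left(-7\right) 3 - 3\right)^{2} = \left(-21 - 3\right)^{2} = \left(-24\right)^{2} = 576$)
$q{\left(V,a \right)} = \frac{2 V}{a}$ ($q{\left(V,a \right)} = \frac{2 V}{a + 0} = \frac{2 V}{a}$)
$U{\left(n,o \right)} = 4 + 2 n$
$x{\left(-3 \right)} U{\left(-44 - -9,q{\left(w,4 \right)} \right)} = - 3 \left(4 + 2 \left(-44 - -9\right)\right) = - 3 \left(4 + 2 \left(-44 + 9\right)\right) = - 3 \left(4 + 2 \left(-35\right)\right) = - 3 \left(4 - 70\right) = \left(-3\right) \left(-66\right) = 198$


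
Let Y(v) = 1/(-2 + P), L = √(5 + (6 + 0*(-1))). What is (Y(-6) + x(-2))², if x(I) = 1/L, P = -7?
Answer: 92/891 - 2*√11/99 ≈ 0.036252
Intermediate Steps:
L = √11 (L = √(5 + (6 + 0)) = √(5 + 6) = √11 ≈ 3.3166)
x(I) = √11/11 (x(I) = 1/(√11) = √11/11)
Y(v) = -⅑ (Y(v) = 1/(-2 - 7) = 1/(-9) = -⅑)
(Y(-6) + x(-2))² = (-⅑ + √11/11)²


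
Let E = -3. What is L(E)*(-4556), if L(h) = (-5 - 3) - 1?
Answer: 41004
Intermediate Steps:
L(h) = -9 (L(h) = -8 - 1 = -9)
L(E)*(-4556) = -9*(-4556) = 41004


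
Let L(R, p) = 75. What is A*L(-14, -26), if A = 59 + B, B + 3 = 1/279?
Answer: 390625/93 ≈ 4200.3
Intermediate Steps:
B = -836/279 (B = -3 + 1/279 = -836/279 ≈ -2.9964)
A = 15625/279 (A = 59 - 836/279 = 15625/279 ≈ 56.004)
A*L(-14, -26) = (15625/279)*75 = 390625/93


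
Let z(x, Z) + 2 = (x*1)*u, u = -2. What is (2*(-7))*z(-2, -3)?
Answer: -28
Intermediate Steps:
z(x, Z) = -2 - 2*x (z(x, Z) = -2 + (x*1)*(-2) = -2 + x*(-2) = -2 - 2*x)
(2*(-7))*z(-2, -3) = (2*(-7))*(-2 - 2*(-2)) = -14*(-2 + 4) = -14*2 = -28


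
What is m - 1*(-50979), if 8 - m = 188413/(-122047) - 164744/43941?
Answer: 273464896869650/5362867227 ≈ 50992.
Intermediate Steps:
m = 71288504417/5362867227 (m = 8 - (188413/(-122047) - 164744/43941) = 8 - (188413*(-1/122047) - 164744*1/43941) = 8 - (-188413/122047 - 164744/43941) = 8 - 1*(-28385566601/5362867227) = 8 + 28385566601/5362867227 = 71288504417/5362867227 ≈ 13.293)
m - 1*(-50979) = 71288504417/5362867227 - 1*(-50979) = 71288504417/5362867227 + 50979 = 273464896869650/5362867227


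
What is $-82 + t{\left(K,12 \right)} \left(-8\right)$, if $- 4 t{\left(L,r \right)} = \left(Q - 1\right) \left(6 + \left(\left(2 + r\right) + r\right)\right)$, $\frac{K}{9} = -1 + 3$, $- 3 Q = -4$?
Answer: $- \frac{182}{3} \approx -60.667$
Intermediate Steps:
$Q = \frac{4}{3}$ ($Q = \left(- \frac{1}{3}\right) \left(-4\right) = \frac{4}{3} \approx 1.3333$)
$K = 18$ ($K = 9 \left(-1 + 3\right) = 9 \cdot 2 = 18$)
$t{\left(L,r \right)} = - \frac{2}{3} - \frac{r}{6}$ ($t{\left(L,r \right)} = - \frac{\left(\frac{4}{3} - 1\right) \left(6 + \left(\left(2 + r\right) + r\right)\right)}{4} = - \frac{\frac{1}{3} \left(6 + \left(2 + 2 r\right)\right)}{4} = - \frac{\frac{1}{3} \left(8 + 2 r\right)}{4} = - \frac{\frac{8}{3} + \frac{2 r}{3}}{4} = - \frac{2}{3} - \frac{r}{6}$)
$-82 + t{\left(K,12 \right)} \left(-8\right) = -82 + \left(- \frac{2}{3} - 2\right) \left(-8\right) = -82 - - \frac{64}{3} = -82 + \frac{64}{3} = - \frac{182}{3}$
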